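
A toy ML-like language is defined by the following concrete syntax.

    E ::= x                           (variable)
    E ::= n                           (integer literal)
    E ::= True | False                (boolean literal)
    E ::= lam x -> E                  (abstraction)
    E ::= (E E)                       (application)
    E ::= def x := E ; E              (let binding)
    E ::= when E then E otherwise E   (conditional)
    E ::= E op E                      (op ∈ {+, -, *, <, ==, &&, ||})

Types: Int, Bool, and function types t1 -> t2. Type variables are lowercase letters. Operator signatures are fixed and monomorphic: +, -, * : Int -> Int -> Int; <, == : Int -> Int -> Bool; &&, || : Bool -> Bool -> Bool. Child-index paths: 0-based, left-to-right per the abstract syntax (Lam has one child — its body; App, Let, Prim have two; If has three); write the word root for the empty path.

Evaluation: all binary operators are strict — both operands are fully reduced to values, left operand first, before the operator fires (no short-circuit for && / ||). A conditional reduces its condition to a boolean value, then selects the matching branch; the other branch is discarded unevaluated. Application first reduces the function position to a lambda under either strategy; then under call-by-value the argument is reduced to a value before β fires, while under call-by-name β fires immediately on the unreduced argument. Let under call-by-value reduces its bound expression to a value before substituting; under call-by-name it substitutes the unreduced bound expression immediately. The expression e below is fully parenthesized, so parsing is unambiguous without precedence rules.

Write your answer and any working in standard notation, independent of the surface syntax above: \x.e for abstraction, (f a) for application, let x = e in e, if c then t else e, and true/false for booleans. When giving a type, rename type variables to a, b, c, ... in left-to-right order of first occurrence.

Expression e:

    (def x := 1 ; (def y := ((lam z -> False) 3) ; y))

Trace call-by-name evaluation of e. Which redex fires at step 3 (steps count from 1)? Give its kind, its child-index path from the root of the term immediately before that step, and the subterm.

Answer: beta at root : ((\z.false) 3)

Working:
step 0: (let x = 1 in (let y = ((\z.false) 3) in y))
step 1: [let@root] (let y = ((\z.false) 3) in y)
step 2: [let@root] ((\z.false) 3)
step 3: [beta@root] false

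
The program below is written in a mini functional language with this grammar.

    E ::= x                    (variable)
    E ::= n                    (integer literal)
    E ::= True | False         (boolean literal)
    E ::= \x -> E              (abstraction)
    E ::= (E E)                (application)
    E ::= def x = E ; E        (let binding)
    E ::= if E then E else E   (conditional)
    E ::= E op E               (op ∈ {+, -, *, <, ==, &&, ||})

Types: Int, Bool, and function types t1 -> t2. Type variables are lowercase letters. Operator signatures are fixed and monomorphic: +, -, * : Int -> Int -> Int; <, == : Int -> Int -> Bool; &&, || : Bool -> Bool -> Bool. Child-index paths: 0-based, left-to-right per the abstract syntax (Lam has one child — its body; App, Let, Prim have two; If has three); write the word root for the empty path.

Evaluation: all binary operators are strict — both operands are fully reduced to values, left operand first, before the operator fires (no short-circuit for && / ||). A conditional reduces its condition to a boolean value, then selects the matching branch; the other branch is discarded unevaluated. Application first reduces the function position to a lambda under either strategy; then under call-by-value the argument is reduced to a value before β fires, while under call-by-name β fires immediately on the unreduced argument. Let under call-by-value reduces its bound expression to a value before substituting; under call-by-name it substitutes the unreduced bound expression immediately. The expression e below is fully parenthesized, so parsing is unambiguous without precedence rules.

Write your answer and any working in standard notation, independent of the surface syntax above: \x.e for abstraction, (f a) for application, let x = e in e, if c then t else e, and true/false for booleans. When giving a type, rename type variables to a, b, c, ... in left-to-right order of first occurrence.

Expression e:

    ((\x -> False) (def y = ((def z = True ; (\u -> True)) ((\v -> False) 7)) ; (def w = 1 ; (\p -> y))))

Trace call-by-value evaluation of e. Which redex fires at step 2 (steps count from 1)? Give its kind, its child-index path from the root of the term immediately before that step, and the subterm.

Working:
step 0: ((\x.false) (let y = ((let z = true in (\u.true)) ((\v.false) 7)) in (let w = 1 in (\p.y))))
step 1: [let@1.0.0] ((\x.false) (let y = ((\u.true) ((\v.false) 7)) in (let w = 1 in (\p.y))))
step 2: [beta@1.0.1] ((\x.false) (let y = ((\u.true) false) in (let w = 1 in (\p.y))))

Answer: beta at 1.0.1 : ((\v.false) 7)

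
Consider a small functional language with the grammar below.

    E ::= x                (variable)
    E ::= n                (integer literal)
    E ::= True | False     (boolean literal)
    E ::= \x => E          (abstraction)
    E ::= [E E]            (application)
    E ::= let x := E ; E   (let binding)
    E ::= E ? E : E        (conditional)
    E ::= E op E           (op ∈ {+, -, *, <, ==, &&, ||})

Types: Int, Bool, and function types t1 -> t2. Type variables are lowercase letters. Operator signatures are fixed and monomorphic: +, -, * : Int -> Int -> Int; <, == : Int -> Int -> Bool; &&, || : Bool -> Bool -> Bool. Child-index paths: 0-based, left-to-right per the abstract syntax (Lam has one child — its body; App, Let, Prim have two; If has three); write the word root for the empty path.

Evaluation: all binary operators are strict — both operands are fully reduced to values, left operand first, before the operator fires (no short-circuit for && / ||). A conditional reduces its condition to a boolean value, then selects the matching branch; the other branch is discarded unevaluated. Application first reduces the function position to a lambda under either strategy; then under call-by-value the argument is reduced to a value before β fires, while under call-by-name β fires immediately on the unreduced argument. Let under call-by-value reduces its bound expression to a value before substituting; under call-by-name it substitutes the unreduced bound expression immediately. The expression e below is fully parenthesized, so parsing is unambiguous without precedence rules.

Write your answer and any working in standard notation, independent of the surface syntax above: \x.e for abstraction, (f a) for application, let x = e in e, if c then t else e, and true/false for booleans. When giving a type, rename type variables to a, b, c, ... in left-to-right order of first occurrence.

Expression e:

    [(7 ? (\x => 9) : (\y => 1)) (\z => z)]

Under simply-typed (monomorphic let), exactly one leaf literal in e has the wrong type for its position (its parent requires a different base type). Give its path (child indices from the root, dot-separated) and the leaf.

Trace:
  unify Int ~ Bool
  FAIL: mismatch Int ~ Bool

Answer: 0.0 : 7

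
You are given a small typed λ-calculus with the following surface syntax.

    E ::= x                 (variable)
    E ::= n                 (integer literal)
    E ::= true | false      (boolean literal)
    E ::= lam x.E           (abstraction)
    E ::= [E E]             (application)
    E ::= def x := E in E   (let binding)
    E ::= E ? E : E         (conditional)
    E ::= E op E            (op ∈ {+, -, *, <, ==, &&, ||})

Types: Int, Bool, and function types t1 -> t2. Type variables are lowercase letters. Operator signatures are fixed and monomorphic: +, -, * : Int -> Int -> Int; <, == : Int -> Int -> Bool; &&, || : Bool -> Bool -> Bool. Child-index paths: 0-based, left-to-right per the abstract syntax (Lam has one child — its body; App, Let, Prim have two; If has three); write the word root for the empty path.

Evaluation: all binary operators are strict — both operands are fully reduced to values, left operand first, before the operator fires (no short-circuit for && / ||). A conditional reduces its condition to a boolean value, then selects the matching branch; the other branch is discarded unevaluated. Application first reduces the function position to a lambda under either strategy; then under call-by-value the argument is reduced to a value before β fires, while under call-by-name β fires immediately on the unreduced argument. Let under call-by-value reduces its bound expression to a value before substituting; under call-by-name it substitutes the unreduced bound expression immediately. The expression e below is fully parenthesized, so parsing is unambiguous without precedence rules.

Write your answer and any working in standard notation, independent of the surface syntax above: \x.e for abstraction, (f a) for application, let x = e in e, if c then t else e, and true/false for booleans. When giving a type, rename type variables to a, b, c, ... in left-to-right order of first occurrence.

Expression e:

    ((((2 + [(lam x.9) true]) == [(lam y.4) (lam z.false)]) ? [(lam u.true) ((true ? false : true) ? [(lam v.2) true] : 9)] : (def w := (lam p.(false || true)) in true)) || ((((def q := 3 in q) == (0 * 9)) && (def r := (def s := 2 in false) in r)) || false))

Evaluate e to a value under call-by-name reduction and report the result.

Working:
step 0: ((if ((2 + ((\x.9) true)) == ((\y.4) (\z.false))) then ((\u.true) (if (if true then false else true) then ((\v.2) true) else 9)) else (let w = (\p.(false || true)) in true)) || ((((let q = 3 in q) == (0 * 9)) && (let r = (let s = 2 in false) in r)) || false))
step 1: [beta@0.0.0.1] ((if ((2 + 9) == ((\y.4) (\z.false))) then ((\u.true) (if (if true then false else true) then ((\v.2) true) else 9)) else (let w = (\p.(false || true)) in true)) || ((((let q = 3 in q) == (0 * 9)) && (let r = (let s = 2 in false) in r)) || false))
step 2: [delta@0.0.0] ((if (11 == ((\y.4) (\z.false))) then ((\u.true) (if (if true then false else true) then ((\v.2) true) else 9)) else (let w = (\p.(false || true)) in true)) || ((((let q = 3 in q) == (0 * 9)) && (let r = (let s = 2 in false) in r)) || false))
step 3: [beta@0.0.1] ((if (11 == 4) then ((\u.true) (if (if true then false else true) then ((\v.2) true) else 9)) else (let w = (\p.(false || true)) in true)) || ((((let q = 3 in q) == (0 * 9)) && (let r = (let s = 2 in false) in r)) || false))
step 4: [delta@0.0] ((if false then ((\u.true) (if (if true then false else true) then ((\v.2) true) else 9)) else (let w = (\p.(false || true)) in true)) || ((((let q = 3 in q) == (0 * 9)) && (let r = (let s = 2 in false) in r)) || false))
step 5: [if@0] ((let w = (\p.(false || true)) in true) || ((((let q = 3 in q) == (0 * 9)) && (let r = (let s = 2 in false) in r)) || false))
step 6: [let@0] (true || ((((let q = 3 in q) == (0 * 9)) && (let r = (let s = 2 in false) in r)) || false))
step 7: [let@1.0.0.0] (true || (((3 == (0 * 9)) && (let r = (let s = 2 in false) in r)) || false))
step 8: [delta@1.0.0.1] (true || (((3 == 0) && (let r = (let s = 2 in false) in r)) || false))
step 9: [delta@1.0.0] (true || ((false && (let r = (let s = 2 in false) in r)) || false))
step 10: [let@1.0.1] (true || ((false && (let s = 2 in false)) || false))
step 11: [let@1.0.1] (true || ((false && false) || false))
step 12: [delta@1.0] (true || (false || false))
step 13: [delta@1] (true || false)
step 14: [delta@root] true

Answer: true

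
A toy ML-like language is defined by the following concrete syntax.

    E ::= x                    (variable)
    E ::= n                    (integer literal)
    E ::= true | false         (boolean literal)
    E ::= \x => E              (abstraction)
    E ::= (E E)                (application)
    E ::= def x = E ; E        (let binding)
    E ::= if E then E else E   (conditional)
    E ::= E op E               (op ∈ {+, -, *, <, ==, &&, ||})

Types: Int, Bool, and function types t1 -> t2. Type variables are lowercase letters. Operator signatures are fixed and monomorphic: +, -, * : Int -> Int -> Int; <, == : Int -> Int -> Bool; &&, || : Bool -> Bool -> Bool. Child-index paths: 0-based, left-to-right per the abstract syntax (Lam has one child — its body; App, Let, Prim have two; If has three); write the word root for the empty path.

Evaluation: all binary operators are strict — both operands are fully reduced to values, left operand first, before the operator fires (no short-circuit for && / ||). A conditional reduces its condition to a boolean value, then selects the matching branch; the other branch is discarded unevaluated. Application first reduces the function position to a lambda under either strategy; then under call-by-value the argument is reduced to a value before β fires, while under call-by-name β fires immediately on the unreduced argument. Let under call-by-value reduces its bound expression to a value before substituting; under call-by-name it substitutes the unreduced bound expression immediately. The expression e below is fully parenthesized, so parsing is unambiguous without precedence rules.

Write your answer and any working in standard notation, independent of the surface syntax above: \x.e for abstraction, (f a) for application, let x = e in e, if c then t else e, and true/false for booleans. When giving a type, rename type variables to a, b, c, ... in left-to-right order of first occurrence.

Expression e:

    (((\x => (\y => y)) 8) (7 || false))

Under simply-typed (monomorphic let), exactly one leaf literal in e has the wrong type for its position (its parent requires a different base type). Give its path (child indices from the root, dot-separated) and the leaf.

Answer: 1.0 : 7

Derivation:
y : b
\y._ : b -> b
\x._ : a -> b -> b
  unify a -> b -> b ~ Int -> c
  unify a ~ Int
  unify b -> b ~ c
_ _ : b -> b
  unify Int ~ Bool
  FAIL: mismatch Int ~ Bool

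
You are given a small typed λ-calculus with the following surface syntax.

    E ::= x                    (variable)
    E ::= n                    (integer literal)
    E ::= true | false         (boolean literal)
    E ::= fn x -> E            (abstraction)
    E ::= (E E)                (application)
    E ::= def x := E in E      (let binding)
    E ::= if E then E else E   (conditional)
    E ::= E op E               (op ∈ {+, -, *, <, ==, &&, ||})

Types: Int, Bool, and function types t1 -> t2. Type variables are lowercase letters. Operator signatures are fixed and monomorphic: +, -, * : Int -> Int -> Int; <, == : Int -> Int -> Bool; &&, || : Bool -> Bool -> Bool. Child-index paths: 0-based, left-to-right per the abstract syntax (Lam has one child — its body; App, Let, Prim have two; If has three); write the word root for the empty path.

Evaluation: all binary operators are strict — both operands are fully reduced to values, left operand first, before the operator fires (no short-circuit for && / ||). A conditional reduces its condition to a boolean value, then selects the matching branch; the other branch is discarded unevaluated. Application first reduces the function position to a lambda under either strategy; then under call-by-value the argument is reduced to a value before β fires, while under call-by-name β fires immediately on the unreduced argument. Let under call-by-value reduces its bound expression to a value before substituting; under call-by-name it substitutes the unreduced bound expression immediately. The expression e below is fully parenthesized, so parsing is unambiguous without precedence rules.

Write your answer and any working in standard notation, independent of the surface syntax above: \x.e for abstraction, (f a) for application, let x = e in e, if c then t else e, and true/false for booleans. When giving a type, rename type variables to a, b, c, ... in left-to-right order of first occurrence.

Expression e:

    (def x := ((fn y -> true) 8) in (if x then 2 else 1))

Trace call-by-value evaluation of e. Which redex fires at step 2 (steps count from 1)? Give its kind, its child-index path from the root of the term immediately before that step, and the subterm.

Trace:
step 0: (let x = ((\y.true) 8) in (if x then 2 else 1))
step 1: [beta@0] (let x = true in (if x then 2 else 1))
step 2: [let@root] (if true then 2 else 1)

Answer: let at root : (let x = true in (if x then 2 else 1))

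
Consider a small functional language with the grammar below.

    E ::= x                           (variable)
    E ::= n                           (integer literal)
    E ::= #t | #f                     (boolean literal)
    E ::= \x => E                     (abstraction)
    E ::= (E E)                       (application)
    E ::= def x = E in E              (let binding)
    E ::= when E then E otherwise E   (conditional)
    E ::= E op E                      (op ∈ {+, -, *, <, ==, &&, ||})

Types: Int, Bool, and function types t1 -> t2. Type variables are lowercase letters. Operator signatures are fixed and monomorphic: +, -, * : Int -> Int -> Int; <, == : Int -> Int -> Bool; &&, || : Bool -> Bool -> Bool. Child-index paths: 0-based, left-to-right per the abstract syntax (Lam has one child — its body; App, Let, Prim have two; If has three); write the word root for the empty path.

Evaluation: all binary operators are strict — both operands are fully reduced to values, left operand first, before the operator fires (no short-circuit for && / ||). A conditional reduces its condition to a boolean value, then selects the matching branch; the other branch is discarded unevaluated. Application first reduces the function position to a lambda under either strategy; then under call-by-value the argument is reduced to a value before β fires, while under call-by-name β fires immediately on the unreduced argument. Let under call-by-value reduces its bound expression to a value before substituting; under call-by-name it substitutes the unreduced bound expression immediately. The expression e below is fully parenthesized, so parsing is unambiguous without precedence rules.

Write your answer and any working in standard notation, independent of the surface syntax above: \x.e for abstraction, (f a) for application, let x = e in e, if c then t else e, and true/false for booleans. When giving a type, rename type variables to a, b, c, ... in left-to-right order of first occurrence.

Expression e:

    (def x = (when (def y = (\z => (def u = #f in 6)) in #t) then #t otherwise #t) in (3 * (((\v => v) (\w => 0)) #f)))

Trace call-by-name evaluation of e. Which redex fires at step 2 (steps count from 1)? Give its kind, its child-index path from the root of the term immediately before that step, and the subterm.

Trace:
step 0: (let x = (if (let y = (\z.(let u = false in 6)) in true) then true else true) in (3 * (((\v.v) (\w.0)) false)))
step 1: [let@root] (3 * (((\v.v) (\w.0)) false))
step 2: [beta@1.0] (3 * ((\w.0) false))

Answer: beta at 1.0 : ((\v.v) (\w.0))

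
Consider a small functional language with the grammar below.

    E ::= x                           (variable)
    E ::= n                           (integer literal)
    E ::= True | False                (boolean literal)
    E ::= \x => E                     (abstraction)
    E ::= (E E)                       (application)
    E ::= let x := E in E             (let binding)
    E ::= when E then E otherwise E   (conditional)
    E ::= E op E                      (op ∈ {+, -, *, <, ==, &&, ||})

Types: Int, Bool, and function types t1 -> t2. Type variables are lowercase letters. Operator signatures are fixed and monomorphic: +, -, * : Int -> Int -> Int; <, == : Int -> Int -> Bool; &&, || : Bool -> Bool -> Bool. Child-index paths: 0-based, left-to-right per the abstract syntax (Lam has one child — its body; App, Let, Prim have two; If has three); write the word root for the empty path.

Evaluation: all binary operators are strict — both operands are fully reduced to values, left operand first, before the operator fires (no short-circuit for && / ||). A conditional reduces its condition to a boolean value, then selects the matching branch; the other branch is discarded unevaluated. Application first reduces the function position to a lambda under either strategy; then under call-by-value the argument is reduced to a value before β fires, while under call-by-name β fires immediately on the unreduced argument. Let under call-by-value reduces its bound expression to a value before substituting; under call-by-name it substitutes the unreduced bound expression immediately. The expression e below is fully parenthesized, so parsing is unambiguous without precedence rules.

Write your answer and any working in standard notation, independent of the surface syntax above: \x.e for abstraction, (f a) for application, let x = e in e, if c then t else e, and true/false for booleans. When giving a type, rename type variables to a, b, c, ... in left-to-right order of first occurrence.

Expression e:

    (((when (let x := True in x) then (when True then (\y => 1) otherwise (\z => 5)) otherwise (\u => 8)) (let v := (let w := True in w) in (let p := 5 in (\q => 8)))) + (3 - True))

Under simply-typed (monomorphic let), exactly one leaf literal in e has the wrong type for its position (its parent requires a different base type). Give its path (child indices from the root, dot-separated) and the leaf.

Working:
let x : Bool
x : Bool
  unify Bool ~ Bool
  unify Bool ~ Bool
\y._ : a -> Int
\z._ : b -> Int
  unify a -> Int ~ b -> Int
  unify a ~ b
  unify Int ~ Int
\u._ : c -> Int
  unify b -> Int ~ c -> Int
  unify b ~ c
  unify Int ~ Int
let w : Bool
w : Bool
let v : Bool
let p : Int
\q._ : d -> Int
  unify c -> Int ~ (d -> Int) -> e
  unify c ~ d -> Int
  unify Int ~ e
_ _ : Int
  unify Int ~ Int
  unify Int ~ Int
  unify Bool ~ Int
  FAIL: mismatch Bool ~ Int

Answer: 1.1 : true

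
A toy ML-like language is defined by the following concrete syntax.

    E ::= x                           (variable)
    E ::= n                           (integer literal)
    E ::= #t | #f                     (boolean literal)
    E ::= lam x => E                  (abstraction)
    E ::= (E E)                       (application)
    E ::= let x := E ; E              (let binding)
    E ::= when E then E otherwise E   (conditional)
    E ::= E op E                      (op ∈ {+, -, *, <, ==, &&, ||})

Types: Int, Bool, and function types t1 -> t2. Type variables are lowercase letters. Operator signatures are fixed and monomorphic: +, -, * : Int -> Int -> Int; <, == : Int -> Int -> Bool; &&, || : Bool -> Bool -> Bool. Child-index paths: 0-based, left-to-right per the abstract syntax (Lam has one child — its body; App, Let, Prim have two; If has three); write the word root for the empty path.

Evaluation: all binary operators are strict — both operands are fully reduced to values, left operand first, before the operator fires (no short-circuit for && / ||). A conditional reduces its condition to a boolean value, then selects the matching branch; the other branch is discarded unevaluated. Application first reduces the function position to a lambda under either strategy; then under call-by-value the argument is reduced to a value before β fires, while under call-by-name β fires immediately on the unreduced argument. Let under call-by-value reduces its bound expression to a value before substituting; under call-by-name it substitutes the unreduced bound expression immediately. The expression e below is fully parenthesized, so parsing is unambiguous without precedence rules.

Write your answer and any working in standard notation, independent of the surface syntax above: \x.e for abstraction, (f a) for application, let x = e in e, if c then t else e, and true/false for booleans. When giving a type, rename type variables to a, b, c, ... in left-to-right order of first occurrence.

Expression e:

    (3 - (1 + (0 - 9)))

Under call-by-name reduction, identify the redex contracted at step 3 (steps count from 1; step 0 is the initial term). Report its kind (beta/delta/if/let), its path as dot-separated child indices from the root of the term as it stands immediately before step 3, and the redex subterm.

Answer: delta at root : (3 - -8)

Trace:
step 0: (3 - (1 + (0 - 9)))
step 1: [delta@1.1] (3 - (1 + -9))
step 2: [delta@1] (3 - -8)
step 3: [delta@root] 11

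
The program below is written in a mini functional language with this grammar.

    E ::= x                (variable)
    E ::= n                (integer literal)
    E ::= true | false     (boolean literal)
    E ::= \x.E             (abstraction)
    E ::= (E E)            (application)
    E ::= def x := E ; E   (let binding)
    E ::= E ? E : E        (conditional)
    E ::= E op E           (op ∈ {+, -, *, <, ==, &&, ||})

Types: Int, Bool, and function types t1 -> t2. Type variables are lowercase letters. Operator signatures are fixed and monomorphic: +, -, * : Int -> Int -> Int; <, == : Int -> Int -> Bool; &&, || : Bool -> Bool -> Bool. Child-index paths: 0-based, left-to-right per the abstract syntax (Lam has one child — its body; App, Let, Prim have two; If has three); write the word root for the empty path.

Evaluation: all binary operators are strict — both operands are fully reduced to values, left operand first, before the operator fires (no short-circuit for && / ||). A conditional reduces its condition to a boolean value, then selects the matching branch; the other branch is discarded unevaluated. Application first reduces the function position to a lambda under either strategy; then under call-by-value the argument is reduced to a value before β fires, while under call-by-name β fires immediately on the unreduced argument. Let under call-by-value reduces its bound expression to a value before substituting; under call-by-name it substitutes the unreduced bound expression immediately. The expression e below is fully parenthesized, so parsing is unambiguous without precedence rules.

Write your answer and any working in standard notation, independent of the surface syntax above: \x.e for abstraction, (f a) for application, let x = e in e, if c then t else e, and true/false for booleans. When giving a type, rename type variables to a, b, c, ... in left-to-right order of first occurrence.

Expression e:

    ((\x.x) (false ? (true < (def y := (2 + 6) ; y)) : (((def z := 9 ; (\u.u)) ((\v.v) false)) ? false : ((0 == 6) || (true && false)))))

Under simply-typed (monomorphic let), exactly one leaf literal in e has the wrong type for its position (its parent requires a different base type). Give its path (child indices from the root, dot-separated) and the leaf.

Answer: 1.1.0 : true

Derivation:
x : a
\x._ : a -> a
  unify Bool ~ Bool
  unify Bool ~ Int
  FAIL: mismatch Bool ~ Int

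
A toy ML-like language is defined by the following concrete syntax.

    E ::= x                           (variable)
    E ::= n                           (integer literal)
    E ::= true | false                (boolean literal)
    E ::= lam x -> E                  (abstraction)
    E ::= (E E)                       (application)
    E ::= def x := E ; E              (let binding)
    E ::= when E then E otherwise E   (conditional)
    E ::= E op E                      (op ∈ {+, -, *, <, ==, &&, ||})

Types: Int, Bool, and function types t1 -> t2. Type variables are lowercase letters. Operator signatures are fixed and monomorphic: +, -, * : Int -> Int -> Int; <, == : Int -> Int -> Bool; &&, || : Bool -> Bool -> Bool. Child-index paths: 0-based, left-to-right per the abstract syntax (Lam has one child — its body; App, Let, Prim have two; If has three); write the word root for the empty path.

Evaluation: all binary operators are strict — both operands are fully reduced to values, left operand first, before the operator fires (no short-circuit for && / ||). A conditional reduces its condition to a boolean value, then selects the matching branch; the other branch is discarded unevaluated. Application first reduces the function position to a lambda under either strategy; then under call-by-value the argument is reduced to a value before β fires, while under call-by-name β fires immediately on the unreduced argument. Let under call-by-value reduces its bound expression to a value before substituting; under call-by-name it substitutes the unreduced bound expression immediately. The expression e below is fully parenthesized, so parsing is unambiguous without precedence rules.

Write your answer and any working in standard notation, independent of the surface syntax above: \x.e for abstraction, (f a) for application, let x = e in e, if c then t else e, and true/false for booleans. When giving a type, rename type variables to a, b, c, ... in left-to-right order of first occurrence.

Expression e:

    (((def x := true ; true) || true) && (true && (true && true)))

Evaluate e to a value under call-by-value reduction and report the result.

Answer: true

Working:
step 0: (((let x = true in true) || true) && (true && (true && true)))
step 1: [let@0.0] ((true || true) && (true && (true && true)))
step 2: [delta@0] (true && (true && (true && true)))
step 3: [delta@1.1] (true && (true && true))
step 4: [delta@1] (true && true)
step 5: [delta@root] true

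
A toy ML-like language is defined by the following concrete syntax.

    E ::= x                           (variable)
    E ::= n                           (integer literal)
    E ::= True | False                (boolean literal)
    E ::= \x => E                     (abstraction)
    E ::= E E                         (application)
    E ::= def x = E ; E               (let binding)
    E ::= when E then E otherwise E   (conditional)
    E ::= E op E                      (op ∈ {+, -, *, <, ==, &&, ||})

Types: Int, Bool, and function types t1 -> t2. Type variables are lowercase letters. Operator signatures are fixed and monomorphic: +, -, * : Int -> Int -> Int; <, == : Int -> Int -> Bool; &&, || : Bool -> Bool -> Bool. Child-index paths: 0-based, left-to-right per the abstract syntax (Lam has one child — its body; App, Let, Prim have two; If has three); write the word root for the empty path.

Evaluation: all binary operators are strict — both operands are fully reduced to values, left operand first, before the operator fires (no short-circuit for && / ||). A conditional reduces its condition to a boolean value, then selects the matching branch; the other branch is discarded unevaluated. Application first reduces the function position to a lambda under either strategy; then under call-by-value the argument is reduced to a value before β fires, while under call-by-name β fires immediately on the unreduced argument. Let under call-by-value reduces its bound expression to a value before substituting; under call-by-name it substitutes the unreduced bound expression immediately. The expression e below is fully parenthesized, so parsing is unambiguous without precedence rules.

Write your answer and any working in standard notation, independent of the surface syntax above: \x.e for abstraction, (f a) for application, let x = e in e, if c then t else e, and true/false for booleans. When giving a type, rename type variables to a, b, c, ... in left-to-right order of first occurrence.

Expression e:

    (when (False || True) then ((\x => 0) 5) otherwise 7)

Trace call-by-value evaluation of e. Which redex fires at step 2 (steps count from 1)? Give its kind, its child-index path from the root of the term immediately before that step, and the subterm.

Working:
step 0: (if (false || true) then ((\x.0) 5) else 7)
step 1: [delta@0] (if true then ((\x.0) 5) else 7)
step 2: [if@root] ((\x.0) 5)

Answer: if at root : (if true then ((\x.0) 5) else 7)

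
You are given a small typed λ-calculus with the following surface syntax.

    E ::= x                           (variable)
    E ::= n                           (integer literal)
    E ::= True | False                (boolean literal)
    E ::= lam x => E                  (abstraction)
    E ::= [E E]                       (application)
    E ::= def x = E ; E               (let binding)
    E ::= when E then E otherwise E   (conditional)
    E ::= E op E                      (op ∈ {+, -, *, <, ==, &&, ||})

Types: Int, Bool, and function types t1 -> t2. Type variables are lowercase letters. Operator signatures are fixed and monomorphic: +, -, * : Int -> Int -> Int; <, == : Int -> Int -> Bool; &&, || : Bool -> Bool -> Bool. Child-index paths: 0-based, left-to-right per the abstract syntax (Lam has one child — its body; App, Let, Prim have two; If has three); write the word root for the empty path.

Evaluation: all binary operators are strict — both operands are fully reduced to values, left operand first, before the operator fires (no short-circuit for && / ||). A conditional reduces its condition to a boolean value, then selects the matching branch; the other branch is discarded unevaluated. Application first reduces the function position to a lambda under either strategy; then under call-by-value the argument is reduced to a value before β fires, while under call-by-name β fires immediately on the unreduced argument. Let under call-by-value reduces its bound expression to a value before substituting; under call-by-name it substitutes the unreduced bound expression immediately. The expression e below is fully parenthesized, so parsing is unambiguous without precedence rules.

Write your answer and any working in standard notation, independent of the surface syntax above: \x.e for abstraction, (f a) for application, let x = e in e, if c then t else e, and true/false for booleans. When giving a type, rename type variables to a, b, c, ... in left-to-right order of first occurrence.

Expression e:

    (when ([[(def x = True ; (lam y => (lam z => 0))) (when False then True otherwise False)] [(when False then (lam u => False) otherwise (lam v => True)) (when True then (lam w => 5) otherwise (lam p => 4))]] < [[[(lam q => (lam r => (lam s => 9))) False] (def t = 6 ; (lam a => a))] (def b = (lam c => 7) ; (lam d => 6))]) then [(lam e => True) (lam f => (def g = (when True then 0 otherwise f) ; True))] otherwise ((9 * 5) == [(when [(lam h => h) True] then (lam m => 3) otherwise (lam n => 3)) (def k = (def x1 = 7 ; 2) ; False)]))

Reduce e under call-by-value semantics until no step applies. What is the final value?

Derivation:
step 0: (if ((((let x = true in (\y.(\z.0))) (if false then true else false)) ((if false then (\u.false) else (\v.true)) (if true then (\w.5) else (\p.4)))) < ((((\q.(\r.(\s.9))) false) (let t = 6 in (\a.a))) (let b = (\c.7) in (\d.6)))) then ((\e.true) (\f.(let g = (if true then 0 else f) in true))) else ((9 * 5) == ((if ((\h.h) true) then (\m.3) else (\n.3)) (let k = (let x1 = 7 in 2) in false))))
step 1: [let@0.0.0.0] (if ((((\y.(\z.0)) (if false then true else false)) ((if false then (\u.false) else (\v.true)) (if true then (\w.5) else (\p.4)))) < ((((\q.(\r.(\s.9))) false) (let t = 6 in (\a.a))) (let b = (\c.7) in (\d.6)))) then ((\e.true) (\f.(let g = (if true then 0 else f) in true))) else ((9 * 5) == ((if ((\h.h) true) then (\m.3) else (\n.3)) (let k = (let x1 = 7 in 2) in false))))
step 2: [if@0.0.0.1] (if ((((\y.(\z.0)) false) ((if false then (\u.false) else (\v.true)) (if true then (\w.5) else (\p.4)))) < ((((\q.(\r.(\s.9))) false) (let t = 6 in (\a.a))) (let b = (\c.7) in (\d.6)))) then ((\e.true) (\f.(let g = (if true then 0 else f) in true))) else ((9 * 5) == ((if ((\h.h) true) then (\m.3) else (\n.3)) (let k = (let x1 = 7 in 2) in false))))
step 3: [beta@0.0.0] (if (((\z.0) ((if false then (\u.false) else (\v.true)) (if true then (\w.5) else (\p.4)))) < ((((\q.(\r.(\s.9))) false) (let t = 6 in (\a.a))) (let b = (\c.7) in (\d.6)))) then ((\e.true) (\f.(let g = (if true then 0 else f) in true))) else ((9 * 5) == ((if ((\h.h) true) then (\m.3) else (\n.3)) (let k = (let x1 = 7 in 2) in false))))
step 4: [if@0.0.1.0] (if (((\z.0) ((\v.true) (if true then (\w.5) else (\p.4)))) < ((((\q.(\r.(\s.9))) false) (let t = 6 in (\a.a))) (let b = (\c.7) in (\d.6)))) then ((\e.true) (\f.(let g = (if true then 0 else f) in true))) else ((9 * 5) == ((if ((\h.h) true) then (\m.3) else (\n.3)) (let k = (let x1 = 7 in 2) in false))))
step 5: [if@0.0.1.1] (if (((\z.0) ((\v.true) (\w.5))) < ((((\q.(\r.(\s.9))) false) (let t = 6 in (\a.a))) (let b = (\c.7) in (\d.6)))) then ((\e.true) (\f.(let g = (if true then 0 else f) in true))) else ((9 * 5) == ((if ((\h.h) true) then (\m.3) else (\n.3)) (let k = (let x1 = 7 in 2) in false))))
step 6: [beta@0.0.1] (if (((\z.0) true) < ((((\q.(\r.(\s.9))) false) (let t = 6 in (\a.a))) (let b = (\c.7) in (\d.6)))) then ((\e.true) (\f.(let g = (if true then 0 else f) in true))) else ((9 * 5) == ((if ((\h.h) true) then (\m.3) else (\n.3)) (let k = (let x1 = 7 in 2) in false))))
step 7: [beta@0.0] (if (0 < ((((\q.(\r.(\s.9))) false) (let t = 6 in (\a.a))) (let b = (\c.7) in (\d.6)))) then ((\e.true) (\f.(let g = (if true then 0 else f) in true))) else ((9 * 5) == ((if ((\h.h) true) then (\m.3) else (\n.3)) (let k = (let x1 = 7 in 2) in false))))
step 8: [beta@0.1.0.0] (if (0 < (((\r.(\s.9)) (let t = 6 in (\a.a))) (let b = (\c.7) in (\d.6)))) then ((\e.true) (\f.(let g = (if true then 0 else f) in true))) else ((9 * 5) == ((if ((\h.h) true) then (\m.3) else (\n.3)) (let k = (let x1 = 7 in 2) in false))))
step 9: [let@0.1.0.1] (if (0 < (((\r.(\s.9)) (\a.a)) (let b = (\c.7) in (\d.6)))) then ((\e.true) (\f.(let g = (if true then 0 else f) in true))) else ((9 * 5) == ((if ((\h.h) true) then (\m.3) else (\n.3)) (let k = (let x1 = 7 in 2) in false))))
step 10: [beta@0.1.0] (if (0 < ((\s.9) (let b = (\c.7) in (\d.6)))) then ((\e.true) (\f.(let g = (if true then 0 else f) in true))) else ((9 * 5) == ((if ((\h.h) true) then (\m.3) else (\n.3)) (let k = (let x1 = 7 in 2) in false))))
step 11: [let@0.1.1] (if (0 < ((\s.9) (\d.6))) then ((\e.true) (\f.(let g = (if true then 0 else f) in true))) else ((9 * 5) == ((if ((\h.h) true) then (\m.3) else (\n.3)) (let k = (let x1 = 7 in 2) in false))))
step 12: [beta@0.1] (if (0 < 9) then ((\e.true) (\f.(let g = (if true then 0 else f) in true))) else ((9 * 5) == ((if ((\h.h) true) then (\m.3) else (\n.3)) (let k = (let x1 = 7 in 2) in false))))
step 13: [delta@0] (if true then ((\e.true) (\f.(let g = (if true then 0 else f) in true))) else ((9 * 5) == ((if ((\h.h) true) then (\m.3) else (\n.3)) (let k = (let x1 = 7 in 2) in false))))
step 14: [if@root] ((\e.true) (\f.(let g = (if true then 0 else f) in true)))
step 15: [beta@root] true

Answer: true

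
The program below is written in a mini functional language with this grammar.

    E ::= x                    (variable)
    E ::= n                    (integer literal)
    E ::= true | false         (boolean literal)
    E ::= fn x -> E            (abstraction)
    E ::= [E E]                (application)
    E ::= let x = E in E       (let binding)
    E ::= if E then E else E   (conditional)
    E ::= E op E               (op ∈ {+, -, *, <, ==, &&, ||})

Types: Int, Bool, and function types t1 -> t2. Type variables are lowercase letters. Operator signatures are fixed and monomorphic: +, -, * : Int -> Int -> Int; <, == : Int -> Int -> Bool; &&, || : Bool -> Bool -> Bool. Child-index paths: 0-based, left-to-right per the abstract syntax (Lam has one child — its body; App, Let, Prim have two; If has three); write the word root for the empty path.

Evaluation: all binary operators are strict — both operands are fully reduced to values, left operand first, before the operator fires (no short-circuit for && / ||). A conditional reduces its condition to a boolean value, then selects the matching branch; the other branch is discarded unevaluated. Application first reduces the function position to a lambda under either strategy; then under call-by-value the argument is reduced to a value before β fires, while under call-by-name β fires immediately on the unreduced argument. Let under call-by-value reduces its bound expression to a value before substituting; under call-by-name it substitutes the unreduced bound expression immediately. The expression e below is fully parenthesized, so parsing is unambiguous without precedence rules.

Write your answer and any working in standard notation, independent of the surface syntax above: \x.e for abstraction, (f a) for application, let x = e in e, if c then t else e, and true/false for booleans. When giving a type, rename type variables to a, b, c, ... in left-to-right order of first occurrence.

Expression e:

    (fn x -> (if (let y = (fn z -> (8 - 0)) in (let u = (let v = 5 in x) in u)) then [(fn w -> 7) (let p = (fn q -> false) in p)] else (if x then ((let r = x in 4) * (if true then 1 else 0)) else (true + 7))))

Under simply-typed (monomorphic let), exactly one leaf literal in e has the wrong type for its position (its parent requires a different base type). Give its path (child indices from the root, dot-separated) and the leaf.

Answer: 0.2.2.0 : true

Working:
  unify Int ~ Int
  unify Int ~ Int
\z._ : b -> Int
let y : b -> Int
let v : Int
x : a
let u : a
u : a
  unify a ~ Bool
\w._ : c -> Int
\q._ : d -> Bool
let p : d -> Bool
p : d -> Bool
  unify c -> Int ~ (d -> Bool) -> e
  unify c ~ d -> Bool
  unify Int ~ e
_ _ : Int
x : Bool
  unify Bool ~ Bool
x : Bool
let r : Bool
  unify Int ~ Int
  unify Bool ~ Bool
  unify Int ~ Int
  unify Int ~ Int
  unify Bool ~ Int
  FAIL: mismatch Bool ~ Int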